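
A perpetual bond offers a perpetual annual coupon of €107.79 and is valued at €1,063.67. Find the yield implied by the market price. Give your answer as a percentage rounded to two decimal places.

10.13%

P = C/r ⇒ r = C/P = €107.79/€1,063.67 = 0.101338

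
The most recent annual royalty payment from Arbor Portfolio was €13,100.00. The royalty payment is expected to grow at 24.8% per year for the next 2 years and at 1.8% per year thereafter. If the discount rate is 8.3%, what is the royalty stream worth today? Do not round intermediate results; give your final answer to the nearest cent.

€304936.07

D_1 = 16348.80000
D_2 = 20403.30240
Terminal value at year 2: TV = D_2×(1+g_2)/(r−g_2) = 20770.56184/0.065 = 319547.10528
P_0 = D_1/(1+r)^1 + D_2/(1+r)^2 + TV/(1+r)^2
    = 15095.84488 + 17395.76584 + 272444.45577 = 304936.06648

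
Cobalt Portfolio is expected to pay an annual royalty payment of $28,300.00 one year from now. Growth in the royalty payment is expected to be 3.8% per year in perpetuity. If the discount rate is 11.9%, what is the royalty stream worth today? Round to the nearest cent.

$349382.72

Growing perpetuity: P = D₁ / (r − g) = $28,300.0000 / (0.119 − 0.038) = $349,382.72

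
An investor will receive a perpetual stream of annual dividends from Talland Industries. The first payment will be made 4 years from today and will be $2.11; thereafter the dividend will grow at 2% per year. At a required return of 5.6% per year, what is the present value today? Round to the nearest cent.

$49.77

Value at end of year 3: C₁ / (r − g) = $2.11 / (0.056 − 0.02) = $58.6111
Discount to today: PV = $58.6111 / (1 + 0.056)^3 = $58.6111 / 1.177584 = $49.77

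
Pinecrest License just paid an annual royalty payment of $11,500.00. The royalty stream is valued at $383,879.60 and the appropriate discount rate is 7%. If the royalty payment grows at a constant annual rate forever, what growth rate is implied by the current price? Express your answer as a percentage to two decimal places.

3.89%

P = D₀(1+g)/(r−g) ⇒ P(r−g) = D₀(1+g) ⇒ g(P+D₀) = P·r − D₀
g = (P·r − D₀)/(P + D₀) = ($383,879.60×0.07 − $11,500.00) / ($383,879.60 + $11,500.00) = 0.038878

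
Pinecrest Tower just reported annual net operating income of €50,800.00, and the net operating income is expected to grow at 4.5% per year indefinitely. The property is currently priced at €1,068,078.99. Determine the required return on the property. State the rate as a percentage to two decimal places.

9.47%

D₁ = €50,800.00 × 1.045 = €53,086.0000
P = D₁/(r − g) ⇒ r = D₁/P + g = €53,086.0000/€1,068,078.99 + 0.045 = 0.049702 + 0.045 = 0.094702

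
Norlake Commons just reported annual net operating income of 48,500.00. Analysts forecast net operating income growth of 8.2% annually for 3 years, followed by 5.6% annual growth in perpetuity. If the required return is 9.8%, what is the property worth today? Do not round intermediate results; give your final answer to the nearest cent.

1308193.86

D_1 = 52477.00000
D_2 = 56780.11400
D_3 = 61436.08335
Terminal value at year 3: TV = D_3×(1+g_2)/(r−g_2) = 64876.50402/0.042 = 1544678.66704
P_0 = D_1/(1+r)^1 + D_2/(1+r)^2 + D_3/(1+r)^3 + TV/(1+r)^3
    = 47793.26047 + 47096.81952 + 46410.52707 + 1166893.25198 = 1308193.85904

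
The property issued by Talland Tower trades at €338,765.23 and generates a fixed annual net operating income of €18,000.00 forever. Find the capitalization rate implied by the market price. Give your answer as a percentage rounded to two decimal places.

P = C/r ⇒ r = C/P = €18,000.00/€338,765.23 = 0.053134

5.31%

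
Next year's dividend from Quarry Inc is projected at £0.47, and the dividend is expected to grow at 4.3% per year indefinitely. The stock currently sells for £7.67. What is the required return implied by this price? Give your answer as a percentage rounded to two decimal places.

10.43%

P = D₁/(r − g) ⇒ r = D₁/P + g = £0.4700/£7.67 + 0.043 = 0.061278 + 0.043 = 0.104278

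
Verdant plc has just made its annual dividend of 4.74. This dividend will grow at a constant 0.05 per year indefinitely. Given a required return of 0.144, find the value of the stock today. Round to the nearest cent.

D₁ = D₀ × (1 + g) = 4.74 × 1.05 = 4.9770
Growing perpetuity: P = D₁ / (r − g) = 4.9770 / (0.144 − 0.05) = 52.95

52.95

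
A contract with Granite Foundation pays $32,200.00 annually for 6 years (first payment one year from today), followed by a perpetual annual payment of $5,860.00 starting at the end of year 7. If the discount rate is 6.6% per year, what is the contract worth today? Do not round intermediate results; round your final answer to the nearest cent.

PV of 6-year annuity: $32,200.00 × [1 − (1+0.066)^−6] / 0.066 = 155396.35174
Perpetuity value at year 6: $5,860.00 / 0.066 = 88787.87879
PV of perpetuity: 88787.87879 / (1+0.066)^6 = 60507.67316
Total PV = 155396.35174 + 60507.67316 = 215904.02490

$215904.02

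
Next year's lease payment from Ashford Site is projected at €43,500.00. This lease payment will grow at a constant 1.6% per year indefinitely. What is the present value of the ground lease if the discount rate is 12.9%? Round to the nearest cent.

€384955.75

Growing perpetuity: P = D₁ / (r − g) = €43,500.0000 / (0.129 − 0.016) = €384,955.75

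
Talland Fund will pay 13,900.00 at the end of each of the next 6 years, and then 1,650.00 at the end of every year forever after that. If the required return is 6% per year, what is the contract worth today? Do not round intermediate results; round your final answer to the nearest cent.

PV of 6-year annuity: 13,900.00 × [1 − (1+0.06)^−6] / 0.06 = 68350.80813
Perpetuity value at year 6: 1,650.00 / 0.06 = 27500.00000
PV of perpetuity: 27500.00000 / (1+0.06)^6 = 19386.41486
Total PV = 68350.80813 + 19386.41486 = 87737.22299

87737.22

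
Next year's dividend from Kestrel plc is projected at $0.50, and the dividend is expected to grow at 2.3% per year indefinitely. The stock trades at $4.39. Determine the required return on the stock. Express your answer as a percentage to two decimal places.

13.69%

P = D₁/(r − g) ⇒ r = D₁/P + g = $0.5000/$4.39 + 0.023 = 0.113895 + 0.023 = 0.136895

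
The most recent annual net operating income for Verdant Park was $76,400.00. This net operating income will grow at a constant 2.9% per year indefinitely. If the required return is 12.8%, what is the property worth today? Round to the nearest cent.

D₁ = D₀ × (1 + g) = $76,400.00 × 1.029 = $78,615.6000
Growing perpetuity: P = D₁ / (r − g) = $78,615.6000 / (0.128 − 0.029) = $794,096.97

$794096.97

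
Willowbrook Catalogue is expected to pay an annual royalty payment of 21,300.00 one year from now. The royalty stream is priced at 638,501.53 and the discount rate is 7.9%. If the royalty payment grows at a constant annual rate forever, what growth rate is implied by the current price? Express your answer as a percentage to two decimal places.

P = D₁/(r−g) ⇒ g = r − D₁/P = 0.079 − 21,300.00/638,501.53 = 0.045641

4.56%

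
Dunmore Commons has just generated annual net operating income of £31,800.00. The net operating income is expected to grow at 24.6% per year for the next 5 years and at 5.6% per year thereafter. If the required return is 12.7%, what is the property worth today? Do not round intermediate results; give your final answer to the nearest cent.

£998316.98

D_1 = 39622.80000
D_2 = 49370.00880
D_3 = 61515.03096
D_4 = 76647.72858
D_5 = 95503.06981
Terminal value at year 5: TV = D_5×(1+g_2)/(r−g_2) = 100851.24172/0.071 = 1420440.02427
P_0 = D_1/(1+r)^1 + D_2/(1+r)^2 + D_3/(1+r)^3 + D_4/(1+r)^4 + D_5/(1+r)^5 + TV/(1+r)^5
    = 35157.76398 + 38870.07446 + 42974.36803 + 47512.03422 + 52528.83287 + 781273.90857 = 998316.98212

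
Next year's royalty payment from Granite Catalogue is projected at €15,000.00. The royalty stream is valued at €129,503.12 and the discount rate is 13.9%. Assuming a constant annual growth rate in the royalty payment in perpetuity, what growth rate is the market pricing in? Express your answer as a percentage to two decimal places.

2.32%

P = D₁/(r−g) ⇒ g = r − D₁/P = 0.139 − €15,000.00/€129,503.12 = 0.023173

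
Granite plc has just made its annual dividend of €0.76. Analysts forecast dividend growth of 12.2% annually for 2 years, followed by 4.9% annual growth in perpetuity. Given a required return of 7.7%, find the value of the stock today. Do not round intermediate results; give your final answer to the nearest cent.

D_1 = 0.85272
D_2 = 0.95675
Terminal value at year 2: TV = D_2×(1+g_2)/(r−g_2) = 1.00363/0.028 = 35.84402
P_0 = D_1/(1+r)^1 + D_2/(1+r)^2 + TV/(1+r)^2
    = 0.79175 + 0.82484 + 30.90191 = 32.51850

€32.52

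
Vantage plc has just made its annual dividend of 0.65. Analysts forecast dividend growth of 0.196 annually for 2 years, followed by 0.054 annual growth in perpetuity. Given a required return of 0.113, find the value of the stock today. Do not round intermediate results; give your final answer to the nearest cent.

D_1 = 0.77740
D_2 = 0.92977
Terminal value at year 2: TV = D_2×(1+g_2)/(r−g_2) = 0.97998/0.059 = 16.60980
P_0 = D_1/(1+r)^1 + D_2/(1+r)^2 + TV/(1+r)^2
    = 0.69847 + 0.75056 + 13.40831 = 14.85734

14.86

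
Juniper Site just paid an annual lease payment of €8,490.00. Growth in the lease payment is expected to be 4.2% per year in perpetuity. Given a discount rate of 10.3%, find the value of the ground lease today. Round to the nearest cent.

D₁ = D₀ × (1 + g) = €8,490.00 × 1.042 = €8,846.5800
Growing perpetuity: P = D₁ / (r − g) = €8,846.5800 / (0.103 − 0.042) = €145,025.90

€145025.90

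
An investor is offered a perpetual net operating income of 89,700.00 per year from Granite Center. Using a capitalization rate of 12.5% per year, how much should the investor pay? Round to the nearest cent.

717600.00

Level perpetuity: PV = C / r = 89,700.00 / 0.125 = 717,600.00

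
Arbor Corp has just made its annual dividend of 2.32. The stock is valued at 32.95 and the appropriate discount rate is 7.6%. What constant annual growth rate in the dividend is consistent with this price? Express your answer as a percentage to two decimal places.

0.52%

P = D₀(1+g)/(r−g) ⇒ P(r−g) = D₀(1+g) ⇒ g(P+D₀) = P·r − D₀
g = (P·r − D₀)/(P + D₀) = (32.95×0.076 − 2.32) / (32.95 + 2.32) = 0.005223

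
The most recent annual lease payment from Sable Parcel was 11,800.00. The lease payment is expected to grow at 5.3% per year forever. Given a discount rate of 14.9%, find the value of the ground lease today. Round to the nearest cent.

129431.25

D₁ = D₀ × (1 + g) = 11,800.00 × 1.053 = 12,425.4000
Growing perpetuity: P = D₁ / (r − g) = 12,425.4000 / (0.149 − 0.053) = 129,431.25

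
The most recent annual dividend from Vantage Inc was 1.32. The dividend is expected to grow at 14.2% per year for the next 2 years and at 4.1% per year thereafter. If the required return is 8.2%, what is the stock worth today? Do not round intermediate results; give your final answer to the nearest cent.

D_1 = 1.50744
D_2 = 1.72150
Terminal value at year 2: TV = D_2×(1+g_2)/(r−g_2) = 1.79208/0.041 = 43.70922
P_0 = D_1/(1+r)^1 + D_2/(1+r)^2 + TV/(1+r)^2
    = 1.39320 + 1.47045 + 37.33520 = 40.19885

40.20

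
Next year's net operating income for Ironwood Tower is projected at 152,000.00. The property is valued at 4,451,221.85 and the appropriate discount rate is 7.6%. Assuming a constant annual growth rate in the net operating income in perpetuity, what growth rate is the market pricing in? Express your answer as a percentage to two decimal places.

4.19%

P = D₁/(r−g) ⇒ g = r − D₁/P = 0.076 − 152,000.00/4,451,221.85 = 0.041852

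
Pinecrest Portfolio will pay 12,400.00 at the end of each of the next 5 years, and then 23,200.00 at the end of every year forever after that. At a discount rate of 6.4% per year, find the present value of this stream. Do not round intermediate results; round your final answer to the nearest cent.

317497.27

PV of 5-year annuity: 12,400.00 × [1 − (1+0.064)^−5] / 0.064 = 51669.79620
Perpetuity value at year 5: 23,200.00 / 0.064 = 362500.00000
PV of perpetuity: 362500.00000 / (1+0.064)^5 = 265827.47807
Total PV = 51669.79620 + 265827.47807 = 317497.27428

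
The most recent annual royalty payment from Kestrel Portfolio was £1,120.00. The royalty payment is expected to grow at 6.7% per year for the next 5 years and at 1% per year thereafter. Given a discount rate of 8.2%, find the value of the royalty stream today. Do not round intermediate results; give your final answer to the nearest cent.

D_1 = 1195.04000
D_2 = 1275.10768
D_3 = 1360.53989
D_4 = 1451.69607
D_5 = 1548.95970
Terminal value at year 5: TV = D_5×(1+g_2)/(r−g_2) = 1564.44930/0.072 = 21728.46251
P_0 = D_1/(1+r)^1 + D_2/(1+r)^2 + D_3/(1+r)^3 + D_4/(1+r)^4 + D_5/(1+r)^5 + TV/(1+r)^5
    = 1104.47320 + 1089.16165 + 1074.06236 + 1059.17240 + 1044.48887 + 14651.85774 = 20023.21622

£20023.22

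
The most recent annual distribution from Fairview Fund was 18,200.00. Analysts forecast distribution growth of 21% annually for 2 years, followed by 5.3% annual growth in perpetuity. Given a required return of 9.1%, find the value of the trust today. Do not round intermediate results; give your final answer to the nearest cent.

662922.86

D_1 = 22022.00000
D_2 = 26646.62000
Terminal value at year 2: TV = D_2×(1+g_2)/(r−g_2) = 28058.89086/0.038 = 738391.86474
P_0 = D_1/(1+r)^1 + D_2/(1+r)^2 + TV/(1+r)^2
    = 20185.15124 + 22386.83134 + 620350.87911 = 662922.86169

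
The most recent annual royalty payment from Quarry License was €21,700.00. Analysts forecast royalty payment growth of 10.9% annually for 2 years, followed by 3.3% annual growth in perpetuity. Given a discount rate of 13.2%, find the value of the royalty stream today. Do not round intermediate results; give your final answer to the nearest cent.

D_1 = 24065.30000
D_2 = 26688.41770
Terminal value at year 2: TV = D_2×(1+g_2)/(r−g_2) = 27569.13548/0.099 = 278476.11600
P_0 = D_1/(1+r)^1 + D_2/(1+r)^2 + TV/(1+r)^2
    = 21259.09894 + 20827.15612 + 217317.69968 = 259403.95474

€259403.95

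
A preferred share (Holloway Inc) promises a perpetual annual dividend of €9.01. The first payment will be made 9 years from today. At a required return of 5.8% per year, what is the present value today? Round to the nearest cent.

€98.95

Value at end of year 8: C / r = €9.01 / 0.058 = €155.3448
Discount to today: PV = €155.3448 / (1 + 0.058)^8 = €155.3448 / 1.569948 = €98.95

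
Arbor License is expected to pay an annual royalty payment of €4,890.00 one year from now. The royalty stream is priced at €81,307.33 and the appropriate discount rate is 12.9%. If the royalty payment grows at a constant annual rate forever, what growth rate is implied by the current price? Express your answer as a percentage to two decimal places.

6.89%

P = D₁/(r−g) ⇒ g = r − D₁/P = 0.129 − €4,890.00/€81,307.33 = 0.068858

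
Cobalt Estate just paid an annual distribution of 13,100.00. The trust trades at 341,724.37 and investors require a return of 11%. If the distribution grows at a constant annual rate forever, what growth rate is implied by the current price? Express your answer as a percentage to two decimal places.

6.90%

P = D₀(1+g)/(r−g) ⇒ P(r−g) = D₀(1+g) ⇒ g(P+D₀) = P·r − D₀
g = (P·r − D₀)/(P + D₀) = (341,724.37×0.11 − 13,100.00) / (341,724.37 + 13,100.00) = 0.069019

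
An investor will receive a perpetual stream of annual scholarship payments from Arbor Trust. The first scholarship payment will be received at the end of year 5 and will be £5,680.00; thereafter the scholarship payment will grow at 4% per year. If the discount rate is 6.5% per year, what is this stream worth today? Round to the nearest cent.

Value at end of year 4: C₁ / (r − g) = £5,680.00 / (0.065 − 0.04) = £227,200.0000
Discount to today: PV = £227,200.0000 / (1 + 0.065)^4 = £227,200.0000 / 1.286466 = £176,607.81

£176607.81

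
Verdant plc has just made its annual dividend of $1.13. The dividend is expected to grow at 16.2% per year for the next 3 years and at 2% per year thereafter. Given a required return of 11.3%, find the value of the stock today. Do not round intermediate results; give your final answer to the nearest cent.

$17.80

D_1 = 1.31306
D_2 = 1.52578
D_3 = 1.77295
Terminal value at year 3: TV = D_3×(1+g_2)/(r−g_2) = 1.80841/0.093 = 19.44527
P_0 = D_1/(1+r)^1 + D_2/(1+r)^2 + D_3/(1+r)^3 + TV/(1+r)^3
    = 1.17975 + 1.23169 + 1.28591 + 14.10355 = 17.80090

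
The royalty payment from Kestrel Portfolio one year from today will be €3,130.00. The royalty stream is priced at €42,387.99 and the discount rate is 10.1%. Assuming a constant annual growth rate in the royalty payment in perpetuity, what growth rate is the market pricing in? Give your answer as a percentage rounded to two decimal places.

2.72%

P = D₁/(r−g) ⇒ g = r − D₁/P = 0.101 − €3,130.00/€42,387.99 = 0.027158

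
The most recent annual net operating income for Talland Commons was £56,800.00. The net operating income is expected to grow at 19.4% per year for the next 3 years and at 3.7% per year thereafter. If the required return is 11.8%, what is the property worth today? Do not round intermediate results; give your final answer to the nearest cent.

£1080422.53

D_1 = 67819.20000
D_2 = 80976.12480
D_3 = 96685.49301
Terminal value at year 3: TV = D_3×(1+g_2)/(r−g_2) = 100262.85625/0.081 = 1237813.04016
P_0 = D_1/(1+r)^1 + D_2/(1+r)^2 + D_3/(1+r)^3 + TV/(1+r)^3
    = 60661.18068 + 64784.83876 + 69188.81706 + 885787.69500 = 1080422.53150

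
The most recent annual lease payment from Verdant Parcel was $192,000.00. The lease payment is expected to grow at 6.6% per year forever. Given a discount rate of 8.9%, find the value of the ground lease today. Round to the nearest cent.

$8898782.61

D₁ = D₀ × (1 + g) = $192,000.00 × 1.066 = $204,672.0000
Growing perpetuity: P = D₁ / (r − g) = $204,672.0000 / (0.089 − 0.066) = $8,898,782.61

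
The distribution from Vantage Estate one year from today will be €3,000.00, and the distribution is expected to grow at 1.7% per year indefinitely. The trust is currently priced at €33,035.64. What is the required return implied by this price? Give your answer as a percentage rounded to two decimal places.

P = D₁/(r − g) ⇒ r = D₁/P + g = €3,000.0000/€33,035.64 + 0.017 = 0.090811 + 0.017 = 0.107811

10.78%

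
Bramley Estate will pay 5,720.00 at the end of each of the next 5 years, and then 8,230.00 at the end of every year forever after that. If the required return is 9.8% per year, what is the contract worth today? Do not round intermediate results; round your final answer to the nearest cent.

PV of 5-year annuity: 5,720.00 × [1 − (1+0.098)^−5] / 0.098 = 21794.54344
Perpetuity value at year 5: 8,230.00 / 0.098 = 83979.59184
PV of perpetuity: 83979.59184 / (1+0.098)^5 = 52621.35887
Total PV = 21794.54344 + 52621.35887 = 74415.90232

74415.90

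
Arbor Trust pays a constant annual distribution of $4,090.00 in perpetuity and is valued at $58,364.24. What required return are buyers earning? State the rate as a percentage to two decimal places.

P = C/r ⇒ r = C/P = $4,090.00/$58,364.24 = 0.070077

7.01%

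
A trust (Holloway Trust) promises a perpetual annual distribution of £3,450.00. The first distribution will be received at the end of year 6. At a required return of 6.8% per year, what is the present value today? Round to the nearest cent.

£36513.54

Value at end of year 5: C / r = £3,450.00 / 0.068 = £50,735.2941
Discount to today: PV = £50,735.2941 / (1 + 0.068)^5 = £50,735.2941 / 1.389493 = £36,513.54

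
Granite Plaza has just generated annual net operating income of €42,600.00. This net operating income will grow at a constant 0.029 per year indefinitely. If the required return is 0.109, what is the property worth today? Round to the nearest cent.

D₁ = D₀ × (1 + g) = €42,600.00 × 1.029 = €43,835.4000
Growing perpetuity: P = D₁ / (r − g) = €43,835.4000 / (0.109 − 0.029) = €547,942.50

€547942.50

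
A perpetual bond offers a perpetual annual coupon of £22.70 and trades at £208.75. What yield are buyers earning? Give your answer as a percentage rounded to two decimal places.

P = C/r ⇒ r = C/P = £22.70/£208.75 = 0.108743

10.87%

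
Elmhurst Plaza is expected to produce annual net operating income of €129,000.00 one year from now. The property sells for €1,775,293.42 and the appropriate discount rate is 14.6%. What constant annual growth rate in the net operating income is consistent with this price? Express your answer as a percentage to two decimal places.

7.33%

P = D₁/(r−g) ⇒ g = r − D₁/P = 0.146 − €129,000.00/€1,775,293.42 = 0.073336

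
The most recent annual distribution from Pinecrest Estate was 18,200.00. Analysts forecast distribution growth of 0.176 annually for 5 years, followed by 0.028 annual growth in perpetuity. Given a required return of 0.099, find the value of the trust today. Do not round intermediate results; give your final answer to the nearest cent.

D_1 = 21403.20000
D_2 = 25170.16320
D_3 = 29600.11192
D_4 = 34809.73162
D_5 = 40936.24439
Terminal value at year 5: TV = D_5×(1+g_2)/(r−g_2) = 42082.45923/0.071 = 592710.69338
P_0 = D_1/(1+r)^1 + D_2/(1+r)^2 + D_3/(1+r)^3 + D_4/(1+r)^4 + D_5/(1+r)^5 + TV/(1+r)^5
    = 19475.15924 + 20839.66084 + 22299.76446 + 23862.16834 + 25534.04001 + 369704.12861 = 481714.92150

481714.92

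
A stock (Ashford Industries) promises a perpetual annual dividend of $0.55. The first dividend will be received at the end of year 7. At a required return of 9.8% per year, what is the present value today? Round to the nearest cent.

$3.20

Value at end of year 6: C / r = $0.55 / 0.098 = $5.6122
Discount to today: PV = $5.6122 / (1 + 0.098)^6 = $5.6122 / 1.752323 = $3.20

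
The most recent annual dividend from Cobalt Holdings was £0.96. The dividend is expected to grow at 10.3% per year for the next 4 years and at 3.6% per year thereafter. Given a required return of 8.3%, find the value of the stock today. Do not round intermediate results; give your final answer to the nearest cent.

£26.79

D_1 = 1.05888
D_2 = 1.16794
D_3 = 1.28824
D_4 = 1.42093
Terminal value at year 4: TV = D_4×(1+g_2)/(r−g_2) = 1.47209/0.047 = 31.32097
P_0 = D_1/(1+r)^1 + D_2/(1+r)^2 + D_3/(1+r)^3 + D_4/(1+r)^4 + TV/(1+r)^4
    = 0.97773 + 0.99578 + 1.01417 + 1.03290 + 22.76781 = 26.78840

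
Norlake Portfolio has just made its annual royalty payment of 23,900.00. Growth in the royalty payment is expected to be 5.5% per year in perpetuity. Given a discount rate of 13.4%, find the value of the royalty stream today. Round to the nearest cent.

D₁ = D₀ × (1 + g) = 23,900.00 × 1.055 = 25,214.5000
Growing perpetuity: P = D₁ / (r − g) = 25,214.5000 / (0.134 − 0.055) = 319,170.89

319170.89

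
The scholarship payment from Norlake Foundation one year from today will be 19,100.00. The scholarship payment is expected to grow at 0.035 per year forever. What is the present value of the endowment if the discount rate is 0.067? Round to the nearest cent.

Growing perpetuity: P = D₁ / (r − g) = 19,100.0000 / (0.067 − 0.035) = 596,875.00

596875.00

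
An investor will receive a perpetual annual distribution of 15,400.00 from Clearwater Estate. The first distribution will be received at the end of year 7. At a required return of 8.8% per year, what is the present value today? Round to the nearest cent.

105502.97

Value at end of year 6: C / r = 15,400.00 / 0.088 = 175,000.0000
Discount to today: PV = 175,000.0000 / (1 + 0.088)^6 = 175,000.0000 / 1.658721 = 105,502.97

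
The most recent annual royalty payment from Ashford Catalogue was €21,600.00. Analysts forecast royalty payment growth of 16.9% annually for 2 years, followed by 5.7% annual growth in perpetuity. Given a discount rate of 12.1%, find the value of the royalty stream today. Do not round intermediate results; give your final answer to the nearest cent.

D_1 = 25250.40000
D_2 = 29517.71760
Terminal value at year 2: TV = D_2×(1+g_2)/(r−g_2) = 31200.22750/0.064 = 487503.55474
P_0 = D_1/(1+r)^1 + D_2/(1+r)^2 + TV/(1+r)^2
    = 22524.88849 + 23489.37970 + 387941.78667 = 433956.05486

€433956.05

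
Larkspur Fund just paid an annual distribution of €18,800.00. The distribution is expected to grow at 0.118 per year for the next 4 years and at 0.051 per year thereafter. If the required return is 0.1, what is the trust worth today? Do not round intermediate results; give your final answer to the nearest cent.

D_1 = 21018.40000
D_2 = 23498.57120
D_3 = 26271.40260
D_4 = 29371.42811
Terminal value at year 4: TV = D_4×(1+g_2)/(r−g_2) = 30869.37094/0.049 = 629987.16208
P_0 = D_1/(1+r)^1 + D_2/(1+r)^2 + D_3/(1+r)^3 + D_4/(1+r)^4 + TV/(1+r)^4
    = 19107.63636 + 19420.30678 + 19738.09362 + 20061.08060 + 430289.70841 = 508616.82577

€508616.83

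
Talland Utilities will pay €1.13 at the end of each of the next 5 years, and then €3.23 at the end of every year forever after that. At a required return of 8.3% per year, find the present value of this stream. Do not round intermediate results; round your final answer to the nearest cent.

PV of 5-year annuity: €1.13 × [1 − (1+0.083)^−5] / 0.083 = 4.47631
Perpetuity value at year 5: €3.23 / 0.083 = 38.91566
PV of perpetuity: 38.91566 / (1+0.083)^5 = 26.12054
Total PV = 4.47631 + 26.12054 = 30.59685

€30.60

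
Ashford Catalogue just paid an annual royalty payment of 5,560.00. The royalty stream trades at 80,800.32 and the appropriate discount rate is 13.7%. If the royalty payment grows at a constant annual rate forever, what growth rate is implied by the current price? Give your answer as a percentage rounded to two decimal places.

6.38%

P = D₀(1+g)/(r−g) ⇒ P(r−g) = D₀(1+g) ⇒ g(P+D₀) = P·r − D₀
g = (P·r − D₀)/(P + D₀) = (80,800.32×0.137 − 5,560.00) / (80,800.32 + 5,560.00) = 0.063798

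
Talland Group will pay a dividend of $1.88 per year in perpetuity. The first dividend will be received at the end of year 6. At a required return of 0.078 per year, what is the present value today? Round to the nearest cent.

Value at end of year 5: C / r = $1.88 / 0.078 = $24.1026
Discount to today: PV = $24.1026 / (1 + 0.078)^5 = $24.1026 / 1.455773 = $16.56

$16.56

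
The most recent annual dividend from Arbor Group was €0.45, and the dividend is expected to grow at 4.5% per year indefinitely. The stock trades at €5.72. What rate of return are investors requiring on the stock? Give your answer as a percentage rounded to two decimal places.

D₁ = €0.45 × 1.045 = €0.4703
P = D₁/(r − g) ⇒ r = D₁/P + g = €0.4703/€5.72 + 0.045 = 0.082212 + 0.045 = 0.127212

12.72%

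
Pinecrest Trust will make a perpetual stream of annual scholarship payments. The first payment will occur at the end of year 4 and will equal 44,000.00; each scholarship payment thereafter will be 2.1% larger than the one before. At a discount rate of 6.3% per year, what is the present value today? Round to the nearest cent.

Value at end of year 3: C₁ / (r − g) = 44,000.00 / (0.063 − 0.021) = 1,047,619.0476
Discount to today: PV = 1,047,619.0476 / (1 + 0.063)^3 = 1,047,619.0476 / 1.201157 = 872,174.92

872174.92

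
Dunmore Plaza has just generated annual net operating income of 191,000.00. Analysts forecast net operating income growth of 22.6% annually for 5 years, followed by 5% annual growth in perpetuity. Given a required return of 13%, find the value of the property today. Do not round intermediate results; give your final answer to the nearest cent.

4996497.07

D_1 = 234166.00000
D_2 = 287087.51600
D_3 = 351969.29462
D_4 = 431514.35520
D_5 = 529036.59947
Terminal value at year 5: TV = D_5×(1+g_2)/(r−g_2) = 555488.42945/0.08 = 6943605.36810
P_0 = D_1/(1+r)^1 + D_2/(1+r)^2 + D_3/(1+r)^3 + D_4/(1+r)^4 + D_5/(1+r)^5 + TV/(1+r)^5
    = 207226.54867 + 224831.63599 + 243932.37675 + 264655.83531 + 287139.87087 + 3768710.80520 = 4996497.07279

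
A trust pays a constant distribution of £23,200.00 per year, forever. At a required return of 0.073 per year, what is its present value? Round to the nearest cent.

Level perpetuity: PV = C / r = £23,200.00 / 0.073 = £317,808.22

£317808.22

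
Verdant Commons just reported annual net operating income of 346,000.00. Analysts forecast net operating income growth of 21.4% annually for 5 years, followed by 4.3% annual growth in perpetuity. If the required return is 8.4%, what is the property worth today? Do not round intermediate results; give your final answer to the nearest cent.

17968181.78

D_1 = 420044.00000
D_2 = 509933.41600
D_3 = 619059.16702
D_4 = 751537.82877
D_5 = 912366.92412
Terminal value at year 5: TV = D_5×(1+g_2)/(r−g_2) = 951598.70186/0.041 = 23209724.43562
P_0 = D_1/(1+r)^1 + D_2/(1+r)^2 + D_3/(1+r)^3 + D_4/(1+r)^4 + D_5/(1+r)^5 + TV/(1+r)^5
    = 387494.46494 + 433965.20336 + 486009.00081 + 544294.21309 + 609569.34934 + 15506849.54545 = 17968181.77699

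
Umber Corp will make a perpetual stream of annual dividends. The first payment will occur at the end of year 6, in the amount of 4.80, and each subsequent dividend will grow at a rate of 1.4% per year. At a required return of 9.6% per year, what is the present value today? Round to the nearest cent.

Value at end of year 5: C₁ / (r − g) = 4.80 / (0.096 − 0.014) = 58.5366
Discount to today: PV = 58.5366 / (1 + 0.096)^5 = 58.5366 / 1.581440 = 37.01

37.01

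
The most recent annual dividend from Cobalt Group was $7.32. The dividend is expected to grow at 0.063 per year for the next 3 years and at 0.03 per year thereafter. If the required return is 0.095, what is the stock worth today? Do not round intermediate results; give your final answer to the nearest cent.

$126.82

D_1 = 7.78116
D_2 = 8.27137
D_3 = 8.79247
Terminal value at year 3: TV = D_3×(1+g_2)/(r−g_2) = 9.05624/0.065 = 139.32683
P_0 = D_1/(1+r)^1 + D_2/(1+r)^2 + D_3/(1+r)^3 + TV/(1+r)^3
    = 7.10608 + 6.89842 + 6.69682 + 106.11881 = 126.82013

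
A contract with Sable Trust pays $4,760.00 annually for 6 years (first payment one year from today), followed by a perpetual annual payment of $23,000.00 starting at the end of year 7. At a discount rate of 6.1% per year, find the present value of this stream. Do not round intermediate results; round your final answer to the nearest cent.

PV of 6-year annuity: $4,760.00 × [1 − (1+0.061)^−6] / 0.061 = 23333.10328
Perpetuity value at year 6: $23,000.00 / 0.061 = 377049.18033
PV of perpetuity: 377049.18033 / (1+0.061)^6 = 264305.19390
Total PV = 23333.10328 + 264305.19390 = 287638.29718

$287638.30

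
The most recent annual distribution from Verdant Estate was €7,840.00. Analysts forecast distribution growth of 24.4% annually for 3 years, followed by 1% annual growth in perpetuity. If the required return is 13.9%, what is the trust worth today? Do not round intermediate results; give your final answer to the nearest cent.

€108101.04

D_1 = 9752.96000
D_2 = 12132.68224
D_3 = 15093.05671
Terminal value at year 3: TV = D_3×(1+g_2)/(r−g_2) = 15243.98727/0.129 = 118170.44398
P_0 = D_1/(1+r)^1 + D_2/(1+r)^2 + D_3/(1+r)^3 + TV/(1+r)^3
    = 8562.73924 + 9352.10502 + 10214.23937 + 79971.95170 = 108101.03534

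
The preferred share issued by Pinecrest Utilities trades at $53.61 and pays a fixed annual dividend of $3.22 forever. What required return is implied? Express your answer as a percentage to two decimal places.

P = C/r ⇒ r = C/P = $3.22/$53.61 = 0.060063

6.01%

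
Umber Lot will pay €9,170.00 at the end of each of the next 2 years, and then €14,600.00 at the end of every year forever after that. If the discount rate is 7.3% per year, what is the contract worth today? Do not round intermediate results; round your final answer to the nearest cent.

€190223.13

PV of 2-year annuity: €9,170.00 × [1 − (1+0.073)^−2] / 0.073 = 16510.84095
Perpetuity value at year 2: €14,600.00 / 0.073 = 200000.00000
PV of perpetuity: 200000.00000 / (1+0.073)^2 = 173712.29249
Total PV = 16510.84095 + 173712.29249 = 190223.13344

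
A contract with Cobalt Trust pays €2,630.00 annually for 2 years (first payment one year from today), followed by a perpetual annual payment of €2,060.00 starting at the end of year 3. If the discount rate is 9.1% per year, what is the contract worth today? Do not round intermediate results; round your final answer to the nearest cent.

€23638.70

PV of 2-year annuity: €2,630.00 × [1 − (1+0.091)^−2] / 0.091 = 4620.19473
Perpetuity value at year 2: €2,060.00 / 0.091 = 22637.36264
PV of perpetuity: 22637.36264 / (1+0.091)^2 = 19018.50289
Total PV = 4620.19473 + 19018.50289 = 23638.69762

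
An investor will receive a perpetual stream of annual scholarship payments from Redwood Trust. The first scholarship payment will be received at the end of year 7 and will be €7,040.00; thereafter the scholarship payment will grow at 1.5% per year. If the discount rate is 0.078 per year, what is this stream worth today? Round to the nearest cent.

€71206.48

Value at end of year 6: C₁ / (r − g) = €7,040.00 / (0.078 − 0.015) = €111,746.0317
Discount to today: PV = €111,746.0317 / (1 + 0.078)^6 = €111,746.0317 / 1.569324 = €71,206.48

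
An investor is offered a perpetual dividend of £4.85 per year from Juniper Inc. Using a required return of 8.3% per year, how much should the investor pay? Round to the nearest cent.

£58.43

Level perpetuity: PV = C / r = £4.85 / 0.083 = £58.43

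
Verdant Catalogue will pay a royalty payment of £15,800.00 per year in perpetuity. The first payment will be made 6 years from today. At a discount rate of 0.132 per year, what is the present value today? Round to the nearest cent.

Value at end of year 5: C / r = £15,800.00 / 0.132 = £119,696.9697
Discount to today: PV = £119,696.9697 / (1 + 0.132)^5 = £119,696.9697 / 1.858798 = £64,394.83

£64394.83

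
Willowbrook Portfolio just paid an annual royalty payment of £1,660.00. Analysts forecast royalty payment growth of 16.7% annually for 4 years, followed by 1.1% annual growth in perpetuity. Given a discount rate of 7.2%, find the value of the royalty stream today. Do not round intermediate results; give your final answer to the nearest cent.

D_1 = 1937.22000
D_2 = 2260.73574
D_3 = 2638.27861
D_4 = 3078.87114
Terminal value at year 4: TV = D_4×(1+g_2)/(r−g_2) = 3112.73872/0.061 = 51028.50359
P_0 = D_1/(1+r)^1 + D_2/(1+r)^2 + D_3/(1+r)^3 + D_4/(1+r)^4 + TV/(1+r)^4
    = 1807.10821 + 1967.25306 + 2141.58985 + 2331.37627 + 38639.69515 = 46887.02254

£46887.02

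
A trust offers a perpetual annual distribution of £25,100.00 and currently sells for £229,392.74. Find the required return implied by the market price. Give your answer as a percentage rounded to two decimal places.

P = C/r ⇒ r = C/P = £25,100.00/£229,392.74 = 0.109419

10.94%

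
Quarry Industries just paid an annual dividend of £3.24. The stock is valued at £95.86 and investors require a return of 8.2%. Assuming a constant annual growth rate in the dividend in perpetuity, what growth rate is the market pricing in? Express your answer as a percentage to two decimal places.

4.66%

P = D₀(1+g)/(r−g) ⇒ P(r−g) = D₀(1+g) ⇒ g(P+D₀) = P·r − D₀
g = (P·r − D₀)/(P + D₀) = (£95.86×0.082 − £3.24) / (£95.86 + £3.24) = 0.046625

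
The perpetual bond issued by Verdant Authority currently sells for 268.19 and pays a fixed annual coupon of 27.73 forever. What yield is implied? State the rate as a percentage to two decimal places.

10.34%

P = C/r ⇒ r = C/P = 27.73/268.19 = 0.103397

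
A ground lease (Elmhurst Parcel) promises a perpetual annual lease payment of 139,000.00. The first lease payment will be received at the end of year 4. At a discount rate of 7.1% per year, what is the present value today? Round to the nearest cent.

1593631.99

Value at end of year 3: C / r = 139,000.00 / 0.071 = 1,957,746.4789
Discount to today: PV = 1,957,746.4789 / (1 + 0.071)^3 = 1,957,746.4789 / 1.228481 = 1,593,631.99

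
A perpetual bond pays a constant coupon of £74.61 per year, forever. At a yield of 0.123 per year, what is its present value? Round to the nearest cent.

Level perpetuity: PV = C / r = £74.61 / 0.123 = £606.59

£606.59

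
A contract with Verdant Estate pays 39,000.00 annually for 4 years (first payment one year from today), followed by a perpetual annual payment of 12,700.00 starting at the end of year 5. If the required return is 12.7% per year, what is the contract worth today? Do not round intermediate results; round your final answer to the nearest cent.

178718.74

PV of 4-year annuity: 39,000.00 × [1 − (1+0.127)^−4] / 0.127 = 116731.20519
Perpetuity value at year 4: 12,700.00 / 0.127 = 100000.00000
PV of perpetuity: 100000.00000 / (1+0.127)^4 = 61987.53062
Total PV = 116731.20519 + 61987.53062 = 178718.73581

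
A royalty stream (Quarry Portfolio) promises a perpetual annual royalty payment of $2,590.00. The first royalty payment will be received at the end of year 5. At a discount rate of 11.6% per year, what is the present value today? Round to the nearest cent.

$14394.12

Value at end of year 4: C / r = $2,590.00 / 0.116 = $22,327.5862
Discount to today: PV = $22,327.5862 / (1 + 0.116)^4 = $22,327.5862 / 1.551161 = $14,394.12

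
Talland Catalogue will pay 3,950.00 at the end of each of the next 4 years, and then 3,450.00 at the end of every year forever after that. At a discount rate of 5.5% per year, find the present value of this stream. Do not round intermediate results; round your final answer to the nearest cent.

64479.85

PV of 4-year annuity: 3,950.00 × [1 − (1+0.055)^−4] / 0.055 = 13845.34298
Perpetuity value at year 4: 3,450.00 / 0.055 = 62727.27273
PV of perpetuity: 62727.27273 / (1+0.055)^4 = 50634.50481
Total PV = 13845.34298 + 50634.50481 = 64479.84779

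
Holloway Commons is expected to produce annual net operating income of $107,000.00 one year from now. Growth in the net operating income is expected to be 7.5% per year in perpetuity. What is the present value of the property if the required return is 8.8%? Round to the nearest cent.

Growing perpetuity: P = D₁ / (r − g) = $107,000.0000 / (0.088 − 0.075) = $8,230,769.23

$8230769.23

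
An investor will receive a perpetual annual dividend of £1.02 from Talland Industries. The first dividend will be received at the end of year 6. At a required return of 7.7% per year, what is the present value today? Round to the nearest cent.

Value at end of year 5: C / r = £1.02 / 0.077 = £13.2468
Discount to today: PV = £13.2468 / (1 + 0.077)^5 = £13.2468 / 1.449034 = £9.14

£9.14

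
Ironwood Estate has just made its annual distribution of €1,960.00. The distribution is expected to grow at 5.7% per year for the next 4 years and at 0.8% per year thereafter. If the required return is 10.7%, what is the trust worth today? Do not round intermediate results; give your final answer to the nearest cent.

€23581.69

D_1 = 2071.72000
D_2 = 2189.80804
D_3 = 2314.62710
D_4 = 2446.56084
Terminal value at year 4: TV = D_4×(1+g_2)/(r−g_2) = 2466.13333/0.099 = 24910.43767
P_0 = D_1/(1+r)^1 + D_2/(1+r)^2 + D_3/(1+r)^3 + D_4/(1+r)^4 + TV/(1+r)^4
    = 1871.47245 + 1786.94343 + 1706.23235 + 1629.16675 + 16587.87960 = 23581.69458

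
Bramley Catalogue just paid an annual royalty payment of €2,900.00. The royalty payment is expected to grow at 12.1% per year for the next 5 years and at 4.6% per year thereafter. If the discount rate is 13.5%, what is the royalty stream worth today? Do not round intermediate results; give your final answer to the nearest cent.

€46004.50

D_1 = 3250.90000
D_2 = 3644.25890
D_3 = 4085.21423
D_4 = 4579.52515
D_5 = 5133.64769
Terminal value at year 5: TV = D_5×(1+g_2)/(r−g_2) = 5369.79549/0.089 = 60334.78073
P_0 = D_1/(1+r)^1 + D_2/(1+r)^2 + D_3/(1+r)^3 + D_4/(1+r)^4 + D_5/(1+r)^5 + TV/(1+r)^5
    = 2864.22907 + 2828.89938 + 2794.00546 + 2759.54196 + 2725.50356 + 32032.32271 = 46004.50214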